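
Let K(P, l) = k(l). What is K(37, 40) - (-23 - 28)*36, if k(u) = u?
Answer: 1876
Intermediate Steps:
K(P, l) = l
K(37, 40) - (-23 - 28)*36 = 40 - (-23 - 28)*36 = 40 - (-51)*36 = 40 - 1*(-1836) = 40 + 1836 = 1876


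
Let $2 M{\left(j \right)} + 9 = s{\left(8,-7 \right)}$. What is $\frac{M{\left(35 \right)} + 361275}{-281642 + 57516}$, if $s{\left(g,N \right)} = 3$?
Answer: $- \frac{180636}{112063} \approx -1.6119$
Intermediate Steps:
$M{\left(j \right)} = -3$ ($M{\left(j \right)} = - \frac{9}{2} + \frac{1}{2} \cdot 3 = - \frac{9}{2} + \frac{3}{2} = -3$)
$\frac{M{\left(35 \right)} + 361275}{-281642 + 57516} = \frac{-3 + 361275}{-281642 + 57516} = \frac{361272}{-224126} = 361272 \left(- \frac{1}{224126}\right) = - \frac{180636}{112063}$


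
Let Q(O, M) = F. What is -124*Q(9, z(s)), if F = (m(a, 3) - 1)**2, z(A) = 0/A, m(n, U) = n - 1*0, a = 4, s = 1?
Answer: -1116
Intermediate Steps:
m(n, U) = n (m(n, U) = n + 0 = n)
z(A) = 0
F = 9 (F = (4 - 1)**2 = 3**2 = 9)
Q(O, M) = 9
-124*Q(9, z(s)) = -124*9 = -1116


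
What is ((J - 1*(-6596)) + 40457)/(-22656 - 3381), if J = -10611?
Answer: -36442/26037 ≈ -1.3996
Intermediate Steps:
((J - 1*(-6596)) + 40457)/(-22656 - 3381) = ((-10611 - 1*(-6596)) + 40457)/(-22656 - 3381) = ((-10611 + 6596) + 40457)/(-26037) = (-4015 + 40457)*(-1/26037) = 36442*(-1/26037) = -36442/26037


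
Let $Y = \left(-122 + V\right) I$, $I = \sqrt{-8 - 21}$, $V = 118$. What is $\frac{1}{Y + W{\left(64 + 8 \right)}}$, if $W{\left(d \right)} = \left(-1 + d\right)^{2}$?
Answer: $\frac{5041}{25412145} + \frac{4 i \sqrt{29}}{25412145} \approx 0.00019837 + 8.4765 \cdot 10^{-7} i$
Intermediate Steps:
$I = i \sqrt{29}$ ($I = \sqrt{-29} = i \sqrt{29} \approx 5.3852 i$)
$Y = - 4 i \sqrt{29}$ ($Y = \left(-122 + 118\right) i \sqrt{29} = - 4 i \sqrt{29} \approx - 21.541 i$)
$\frac{1}{Y + W{\left(64 + 8 \right)}} = \frac{1}{- 4 i \sqrt{29} + \left(-1 + \left(64 + 8\right)\right)^{2}} = \frac{1}{- 4 i \sqrt{29} + \left(-1 + 72\right)^{2}} = \frac{1}{- 4 i \sqrt{29} + 71^{2}} = \frac{1}{- 4 i \sqrt{29} + 5041} = \frac{1}{5041 - 4 i \sqrt{29}}$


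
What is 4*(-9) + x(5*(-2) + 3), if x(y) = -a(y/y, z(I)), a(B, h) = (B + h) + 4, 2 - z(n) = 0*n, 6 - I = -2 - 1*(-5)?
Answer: -43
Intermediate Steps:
I = 3 (I = 6 - (-2 - 1*(-5)) = 6 - (-2 + 5) = 6 - 1*3 = 6 - 3 = 3)
z(n) = 2 (z(n) = 2 - 0*n = 2 - 1*0 = 2 + 0 = 2)
a(B, h) = 4 + B + h
x(y) = -7 (x(y) = -(4 + y/y + 2) = -(4 + 1 + 2) = -1*7 = -7)
4*(-9) + x(5*(-2) + 3) = 4*(-9) - 7 = -36 - 7 = -43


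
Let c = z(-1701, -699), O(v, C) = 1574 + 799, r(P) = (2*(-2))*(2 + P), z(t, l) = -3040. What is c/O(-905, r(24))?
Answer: -3040/2373 ≈ -1.2811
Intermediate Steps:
r(P) = -8 - 4*P (r(P) = -4*(2 + P) = -8 - 4*P)
O(v, C) = 2373
c = -3040
c/O(-905, r(24)) = -3040/2373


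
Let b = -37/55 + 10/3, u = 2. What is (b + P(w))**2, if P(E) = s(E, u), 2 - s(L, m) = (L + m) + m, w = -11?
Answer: 3701776/27225 ≈ 135.97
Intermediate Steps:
s(L, m) = 2 - L - 2*m (s(L, m) = 2 - ((L + m) + m) = 2 - (L + 2*m) = 2 + (-L - 2*m) = 2 - L - 2*m)
b = 439/165 (b = -37*1/55 + 10*(1/3) = -37/55 + 10/3 = 439/165 ≈ 2.6606)
P(E) = -2 - E (P(E) = 2 - E - 2*2 = 2 - E - 4 = -2 - E)
(b + P(w))**2 = (439/165 + (-2 - 1*(-11)))**2 = (439/165 + (-2 + 11))**2 = (439/165 + 9)**2 = (1924/165)**2 = 3701776/27225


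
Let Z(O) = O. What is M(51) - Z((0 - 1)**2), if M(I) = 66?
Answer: 65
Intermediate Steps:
M(51) - Z((0 - 1)**2) = 66 - (0 - 1)**2 = 66 - 1*(-1)**2 = 66 - 1*1 = 66 - 1 = 65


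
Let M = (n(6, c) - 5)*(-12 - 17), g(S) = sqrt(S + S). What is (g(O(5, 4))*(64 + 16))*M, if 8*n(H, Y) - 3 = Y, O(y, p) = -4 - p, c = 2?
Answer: 40600*I ≈ 40600.0*I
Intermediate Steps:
n(H, Y) = 3/8 + Y/8
g(S) = sqrt(2)*sqrt(S) (g(S) = sqrt(2*S) = sqrt(2)*sqrt(S))
M = 1015/8 (M = ((3/8 + (1/8)*2) - 5)*(-12 - 17) = ((3/8 + 1/4) - 5)*(-29) = (5/8 - 5)*(-29) = -35/8*(-29) = 1015/8 ≈ 126.88)
(g(O(5, 4))*(64 + 16))*M = ((sqrt(2)*sqrt(-4 - 1*4))*(64 + 16))*(1015/8) = ((sqrt(2)*sqrt(-4 - 4))*80)*(1015/8) = ((sqrt(2)*sqrt(-8))*80)*(1015/8) = ((sqrt(2)*(2*I*sqrt(2)))*80)*(1015/8) = ((4*I)*80)*(1015/8) = (320*I)*(1015/8) = 40600*I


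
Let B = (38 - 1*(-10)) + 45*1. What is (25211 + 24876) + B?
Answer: 50180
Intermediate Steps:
B = 93 (B = (38 + 10) + 45 = 48 + 45 = 93)
(25211 + 24876) + B = (25211 + 24876) + 93 = 50087 + 93 = 50180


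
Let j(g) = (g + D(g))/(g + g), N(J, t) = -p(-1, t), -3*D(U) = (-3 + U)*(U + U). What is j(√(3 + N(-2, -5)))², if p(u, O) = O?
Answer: 113/36 - 2*√2 ≈ 0.31046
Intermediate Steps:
D(U) = -2*U*(-3 + U)/3 (D(U) = -(-3 + U)*(U + U)/3 = -(-3 + U)*2*U/3 = -2*U*(-3 + U)/3)
N(J, t) = -t
j(g) = (g + 2*g*(3 - g)/3)/(2*g) (j(g) = (g + 2*g*(3 - g)/3)/(g + g) = (g + 2*g*(3 - g)/3)/((2*g)) = (g + 2*g*(3 - g)/3)*(1/(2*g)) = (g + 2*g*(3 - g)/3)/(2*g))
j(√(3 + N(-2, -5)))² = (3/2 - √(3 - 1*(-5))/3)² = (3/2 - √(3 + 5)/3)² = (3/2 - 2*√2/3)²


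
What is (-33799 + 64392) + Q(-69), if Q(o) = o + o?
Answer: 30455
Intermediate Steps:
Q(o) = 2*o
(-33799 + 64392) + Q(-69) = (-33799 + 64392) + 2*(-69) = 30593 - 138 = 30455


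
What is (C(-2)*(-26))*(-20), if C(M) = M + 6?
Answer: 2080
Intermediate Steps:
C(M) = 6 + M
(C(-2)*(-26))*(-20) = ((6 - 2)*(-26))*(-20) = (4*(-26))*(-20) = -104*(-20) = 2080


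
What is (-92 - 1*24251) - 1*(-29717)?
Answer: 5374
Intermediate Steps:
(-92 - 1*24251) - 1*(-29717) = (-92 - 24251) + 29717 = -24343 + 29717 = 5374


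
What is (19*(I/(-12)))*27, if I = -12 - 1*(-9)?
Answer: 513/4 ≈ 128.25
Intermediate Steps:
I = -3 (I = -12 + 9 = -3)
(19*(I/(-12)))*27 = (19*(-3/(-12)))*27 = (19*(-3*(-1/12)))*27 = (19*(1/4))*27 = (19/4)*27 = 513/4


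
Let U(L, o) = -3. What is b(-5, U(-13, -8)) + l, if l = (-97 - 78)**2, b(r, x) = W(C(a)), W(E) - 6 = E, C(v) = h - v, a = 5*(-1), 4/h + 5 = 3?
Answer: 30634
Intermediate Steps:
h = -2 (h = 4/(-5 + 3) = 4/(-2) = 4*(-1/2) = -2)
a = -5
C(v) = -2 - v
W(E) = 6 + E
b(r, x) = 9 (b(r, x) = 6 + (-2 - 1*(-5)) = 6 + (-2 + 5) = 6 + 3 = 9)
l = 30625 (l = (-175)**2 = 30625)
b(-5, U(-13, -8)) + l = 9 + 30625 = 30634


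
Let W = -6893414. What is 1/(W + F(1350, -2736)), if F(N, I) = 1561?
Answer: -1/6891853 ≈ -1.4510e-7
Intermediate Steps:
1/(W + F(1350, -2736)) = 1/(-6893414 + 1561) = 1/(-6891853) = -1/6891853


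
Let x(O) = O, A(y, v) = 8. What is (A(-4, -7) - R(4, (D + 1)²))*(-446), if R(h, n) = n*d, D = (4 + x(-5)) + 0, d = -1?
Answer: -3568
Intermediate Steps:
D = -1 (D = (4 - 5) + 0 = -1 + 0 = -1)
R(h, n) = -n (R(h, n) = n*(-1) = -n)
(A(-4, -7) - R(4, (D + 1)²))*(-446) = (8 - (-1)*(-1 + 1)²)*(-446) = (8 - (-1)*0²)*(-446) = (8 - (-1)*0)*(-446) = (8 - 1*0)*(-446) = (8 + 0)*(-446) = 8*(-446) = -3568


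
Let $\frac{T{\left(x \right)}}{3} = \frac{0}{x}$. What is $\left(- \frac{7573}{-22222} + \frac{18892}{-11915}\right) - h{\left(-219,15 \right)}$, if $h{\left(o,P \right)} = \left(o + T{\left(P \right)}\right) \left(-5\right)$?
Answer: $- \frac{290258353079}{264775130} \approx -1096.2$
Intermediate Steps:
$T{\left(x \right)} = 0$ ($T{\left(x \right)} = 3 \frac{0}{x} = 3 \cdot 0 = 0$)
$h{\left(o,P \right)} = - 5 o$ ($h{\left(o,P \right)} = \left(o + 0\right) \left(-5\right) = o \left(-5\right) = - 5 o$)
$\left(- \frac{7573}{-22222} + \frac{18892}{-11915}\right) - h{\left(-219,15 \right)} = \left(- \frac{7573}{-22222} + \frac{18892}{-11915}\right) - \left(-5\right) \left(-219\right) = \left(\left(-7573\right) \left(- \frac{1}{22222}\right) + 18892 \left(- \frac{1}{11915}\right)\right) - 1095 = \left(\frac{7573}{22222} - \frac{18892}{11915}\right) - 1095 = - \frac{329585729}{264775130} - 1095 = - \frac{290258353079}{264775130}$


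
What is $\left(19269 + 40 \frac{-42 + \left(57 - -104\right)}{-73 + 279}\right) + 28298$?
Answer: $\frac{4901781}{103} \approx 47590.0$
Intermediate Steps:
$\left(19269 + 40 \frac{-42 + \left(57 - -104\right)}{-73 + 279}\right) + 28298 = \left(19269 + 40 \frac{-42 + \left(57 + 104\right)}{206}\right) + 28298 = \left(19269 + 40 \left(-42 + 161\right) \frac{1}{206}\right) + 28298 = \left(19269 + 40 \cdot 119 \cdot \frac{1}{206}\right) + 28298 = \left(19269 + 40 \cdot \frac{119}{206}\right) + 28298 = \left(19269 + \frac{2380}{103}\right) + 28298 = \frac{1987087}{103} + 28298 = \frac{4901781}{103}$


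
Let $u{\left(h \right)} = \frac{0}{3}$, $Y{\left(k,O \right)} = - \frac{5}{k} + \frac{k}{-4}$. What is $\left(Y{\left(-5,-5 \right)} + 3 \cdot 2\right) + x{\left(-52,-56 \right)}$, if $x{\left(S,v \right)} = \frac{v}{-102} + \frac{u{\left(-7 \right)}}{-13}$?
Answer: $\frac{1795}{204} \approx 8.799$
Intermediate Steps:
$Y{\left(k,O \right)} = - \frac{5}{k} - \frac{k}{4}$ ($Y{\left(k,O \right)} = - \frac{5}{k} + k \left(- \frac{1}{4}\right) = - \frac{5}{k} - \frac{k}{4}$)
$u{\left(h \right)} = 0$ ($u{\left(h \right)} = 0 \cdot \frac{1}{3} = 0$)
$x{\left(S,v \right)} = - \frac{v}{102}$ ($x{\left(S,v \right)} = \frac{v}{-102} + \frac{0}{-13} = v \left(- \frac{1}{102}\right) + 0 \left(- \frac{1}{13}\right) = - \frac{v}{102} + 0 = - \frac{v}{102}$)
$\left(Y{\left(-5,-5 \right)} + 3 \cdot 2\right) + x{\left(-52,-56 \right)} = \left(\left(- \frac{5}{-5} - - \frac{5}{4}\right) + 3 \cdot 2\right) - - \frac{28}{51} = \left(\left(\left(-5\right) \left(- \frac{1}{5}\right) + \frac{5}{4}\right) + 6\right) + \frac{28}{51} = \left(\left(1 + \frac{5}{4}\right) + 6\right) + \frac{28}{51} = \left(\frac{9}{4} + 6\right) + \frac{28}{51} = \frac{33}{4} + \frac{28}{51} = \frac{1795}{204}$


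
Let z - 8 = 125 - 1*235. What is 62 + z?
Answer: -40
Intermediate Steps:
z = -102 (z = 8 + (125 - 1*235) = 8 + (125 - 235) = 8 - 110 = -102)
62 + z = 62 - 102 = -40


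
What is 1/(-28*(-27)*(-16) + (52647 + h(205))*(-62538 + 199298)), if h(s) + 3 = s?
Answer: 1/7227617144 ≈ 1.3836e-10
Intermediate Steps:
h(s) = -3 + s
1/(-28*(-27)*(-16) + (52647 + h(205))*(-62538 + 199298)) = 1/(-28*(-27)*(-16) + (52647 + (-3 + 205))*(-62538 + 199298)) = 1/(756*(-16) + (52647 + 202)*136760) = 1/(-12096 + 52849*136760) = 1/(-12096 + 7227629240) = 1/7227617144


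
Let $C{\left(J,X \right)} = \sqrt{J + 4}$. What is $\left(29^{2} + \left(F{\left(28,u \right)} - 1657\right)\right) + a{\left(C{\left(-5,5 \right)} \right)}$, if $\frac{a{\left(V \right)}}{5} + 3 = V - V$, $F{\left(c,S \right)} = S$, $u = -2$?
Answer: $-833$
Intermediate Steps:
$C{\left(J,X \right)} = \sqrt{4 + J}$
$a{\left(V \right)} = -15$ ($a{\left(V \right)} = -15 + 5 \left(V - V\right) = -15 + 5 \cdot 0 = -15 + 0 = -15$)
$\left(29^{2} + \left(F{\left(28,u \right)} - 1657\right)\right) + a{\left(C{\left(-5,5 \right)} \right)} = \left(29^{2} - 1659\right) - 15 = \left(841 - 1659\right) - 15 = -818 - 15 = -833$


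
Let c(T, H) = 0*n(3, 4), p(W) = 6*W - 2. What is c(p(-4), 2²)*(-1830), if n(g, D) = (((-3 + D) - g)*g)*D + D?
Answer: 0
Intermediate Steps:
p(W) = -2 + 6*W
n(g, D) = D + D*g*(-3 + D - g) (n(g, D) = ((-3 + D - g)*g)*D + D = (g*(-3 + D - g))*D + D = D*g*(-3 + D - g) + D = D + D*g*(-3 + D - g))
c(T, H) = 0 (c(T, H) = 0*(4*(1 - 1*3² - 3*3 + 4*3)) = 0*(4*(1 - 1*9 - 9 + 12)) = 0*(4*(1 - 9 - 9 + 12)) = 0*(4*(-5)) = 0*(-20) = 0)
c(p(-4), 2²)*(-1830) = 0*(-1830) = 0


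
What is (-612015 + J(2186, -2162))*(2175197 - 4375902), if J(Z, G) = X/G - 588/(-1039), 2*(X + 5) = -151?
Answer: 263085471485894915/195332 ≈ 1.3469e+12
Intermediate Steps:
X = -161/2 (X = -5 + (½)*(-151) = -5 - 151/2 = -161/2 ≈ -80.500)
J(Z, G) = 588/1039 - 161/(2*G) (J(Z, G) = -161/(2*G) - 588/(-1039) = -161/(2*G) - 588*(-1/1039) = -161/(2*G) + 588/1039 = 588/1039 - 161/(2*G))
(-612015 + J(2186, -2162))*(2175197 - 4375902) = (-612015 + (7/2078)*(-23897 + 168*(-2162))/(-2162))*(2175197 - 4375902) = (-612015 + (7/2078)*(-1/2162)*(-23897 - 363216))*(-2200705) = (-612015 + (7/2078)*(-1/2162)*(-387113))*(-2200705) = (-612015 + 117817/195332)*(-2200705) = -119545996163/195332*(-2200705) = 263085471485894915/195332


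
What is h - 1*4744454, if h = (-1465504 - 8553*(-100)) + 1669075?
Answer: -3685583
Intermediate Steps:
h = 1058871 (h = (-1465504 + 855300) + 1669075 = -610204 + 1669075 = 1058871)
h - 1*4744454 = 1058871 - 1*4744454 = 1058871 - 4744454 = -3685583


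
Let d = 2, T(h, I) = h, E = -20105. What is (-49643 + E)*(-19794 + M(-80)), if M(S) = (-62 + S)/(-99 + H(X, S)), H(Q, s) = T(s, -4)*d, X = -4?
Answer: 51080485856/37 ≈ 1.3806e+9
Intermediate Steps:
H(Q, s) = 2*s (H(Q, s) = s*2 = 2*s)
M(S) = (-62 + S)/(-99 + 2*S)
(-49643 + E)*(-19794 + M(-80)) = (-49643 - 20105)*(-19794 + (-62 - 80)/(-99 + 2*(-80))) = -69748*(-19794 - 142/(-99 - 160)) = -69748*(-19794 - 142/(-259)) = -69748*(-19794 - 1/259*(-142)) = -69748*(-19794 + 142/259) = -69748*(-5126504/259) = 51080485856/37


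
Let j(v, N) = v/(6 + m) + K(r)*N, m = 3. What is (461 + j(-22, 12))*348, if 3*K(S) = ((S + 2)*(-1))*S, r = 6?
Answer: 278284/3 ≈ 92761.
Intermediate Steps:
K(S) = S*(-2 - S)/3 (K(S) = (((S + 2)*(-1))*S)/3 = (((2 + S)*(-1))*S)/3 = ((-2 - S)*S)/3 = (S*(-2 - S))/3 = S*(-2 - S)/3)
j(v, N) = -16*N + v/9 (j(v, N) = v/(6 + 3) + (-⅓*6*(2 + 6))*N = v/9 + (-⅓*6*8)*N = v/9 - 16*N = -16*N + v/9)
(461 + j(-22, 12))*348 = (461 + (-16*12 + (⅑)*(-22)))*348 = (461 + (-192 - 22/9))*348 = (461 - 1750/9)*348 = (2399/9)*348 = 278284/3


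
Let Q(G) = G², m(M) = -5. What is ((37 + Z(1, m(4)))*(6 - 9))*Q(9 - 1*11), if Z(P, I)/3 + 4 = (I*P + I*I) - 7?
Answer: -768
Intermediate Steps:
Z(P, I) = -33 + 3*I² + 3*I*P (Z(P, I) = -12 + 3*((I*P + I*I) - 7) = -12 + 3*((I*P + I²) - 7) = -12 + 3*((I² + I*P) - 7) = -12 + 3*(-7 + I² + I*P) = -12 + (-21 + 3*I² + 3*I*P) = -33 + 3*I² + 3*I*P)
((37 + Z(1, m(4)))*(6 - 9))*Q(9 - 1*11) = ((37 + (-33 + 3*(-5)² + 3*(-5)*1))*(6 - 9))*(9 - 1*11)² = ((37 + (-33 + 3*25 - 15))*(-3))*(9 - 11)² = ((37 + (-33 + 75 - 15))*(-3))*(-2)² = ((37 + 27)*(-3))*4 = (64*(-3))*4 = -192*4 = -768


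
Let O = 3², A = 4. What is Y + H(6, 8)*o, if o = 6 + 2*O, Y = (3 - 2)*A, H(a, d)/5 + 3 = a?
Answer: 364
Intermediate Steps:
H(a, d) = -15 + 5*a
O = 9
Y = 4 (Y = (3 - 2)*4 = 1*4 = 4)
o = 24 (o = 6 + 2*9 = 6 + 18 = 24)
Y + H(6, 8)*o = 4 + (-15 + 5*6)*24 = 4 + (-15 + 30)*24 = 4 + 15*24 = 4 + 360 = 364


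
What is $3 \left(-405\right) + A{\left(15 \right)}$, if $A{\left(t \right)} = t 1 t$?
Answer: $-990$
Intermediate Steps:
$A{\left(t \right)} = t^{2}$ ($A{\left(t \right)} = t t = t^{2}$)
$3 \left(-405\right) + A{\left(15 \right)} = 3 \left(-405\right) + 15^{2} = -1215 + 225 = -990$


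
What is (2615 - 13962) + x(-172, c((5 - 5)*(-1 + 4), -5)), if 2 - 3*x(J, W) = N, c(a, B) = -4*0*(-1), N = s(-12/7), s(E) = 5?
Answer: -11348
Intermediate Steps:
N = 5
c(a, B) = 0 (c(a, B) = 0*(-1) = 0)
x(J, W) = -1 (x(J, W) = ⅔ - ⅓*5 = ⅔ - 5/3 = -1)
(2615 - 13962) + x(-172, c((5 - 5)*(-1 + 4), -5)) = (2615 - 13962) - 1 = -11347 - 1 = -11348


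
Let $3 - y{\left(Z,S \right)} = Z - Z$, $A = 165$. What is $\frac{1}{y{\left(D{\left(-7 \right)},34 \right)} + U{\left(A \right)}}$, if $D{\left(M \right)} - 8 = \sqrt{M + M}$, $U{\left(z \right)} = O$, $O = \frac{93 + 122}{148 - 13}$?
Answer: $\frac{27}{124} \approx 0.21774$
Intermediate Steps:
$O = \frac{43}{27}$ ($O = \frac{215}{135} = 215 \cdot \frac{1}{135} = \frac{43}{27} \approx 1.5926$)
$U{\left(z \right)} = \frac{43}{27}$
$D{\left(M \right)} = 8 + \sqrt{2} \sqrt{M}$ ($D{\left(M \right)} = 8 + \sqrt{M + M} = 8 + \sqrt{2 M} = 8 + \sqrt{2} \sqrt{M}$)
$y{\left(Z,S \right)} = 3$ ($y{\left(Z,S \right)} = 3 - \left(Z - Z\right) = 3 - 0 = 3 + 0 = 3$)
$\frac{1}{y{\left(D{\left(-7 \right)},34 \right)} + U{\left(A \right)}} = \frac{1}{3 + \frac{43}{27}} = \frac{1}{\frac{124}{27}} = \frac{27}{124}$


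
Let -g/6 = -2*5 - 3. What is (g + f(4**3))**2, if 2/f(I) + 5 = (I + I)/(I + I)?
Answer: 24025/4 ≈ 6006.3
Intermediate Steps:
f(I) = -1/2 (f(I) = 2/(-5 + (I + I)/(I + I)) = 2/(-5 + (2*I)/((2*I))) = 2/(-5 + (2*I)*(1/(2*I))) = 2/(-5 + 1) = 2/(-4) = 2*(-1/4) = -1/2)
g = 78 (g = -6*(-2*5 - 3) = -6*(-10 - 3) = -6*(-13) = 78)
(g + f(4**3))**2 = (78 - 1/2)**2 = (155/2)**2 = 24025/4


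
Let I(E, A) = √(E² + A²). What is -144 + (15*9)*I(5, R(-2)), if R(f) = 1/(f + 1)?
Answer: -144 + 135*√26 ≈ 544.37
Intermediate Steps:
R(f) = 1/(1 + f)
I(E, A) = √(A² + E²)
-144 + (15*9)*I(5, R(-2)) = -144 + (15*9)*√((1/(1 - 2))² + 5²) = -144 + 135*√((1/(-1))² + 25) = -144 + 135*√((-1)² + 25) = -144 + 135*√(1 + 25) = -144 + 135*√26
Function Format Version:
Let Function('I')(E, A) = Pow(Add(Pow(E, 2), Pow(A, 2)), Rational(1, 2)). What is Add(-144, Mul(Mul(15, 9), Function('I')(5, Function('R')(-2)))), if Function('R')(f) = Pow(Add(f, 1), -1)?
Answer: Add(-144, Mul(135, Pow(26, Rational(1, 2)))) ≈ 544.37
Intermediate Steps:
Function('R')(f) = Pow(Add(1, f), -1)
Function('I')(E, A) = Pow(Add(Pow(A, 2), Pow(E, 2)), Rational(1, 2))
Add(-144, Mul(Mul(15, 9), Function('I')(5, Function('R')(-2)))) = Add(-144, Mul(Mul(15, 9), Pow(Add(Pow(Pow(Add(1, -2), -1), 2), Pow(5, 2)), Rational(1, 2)))) = Add(-144, Mul(135, Pow(Add(Pow(Pow(-1, -1), 2), 25), Rational(1, 2)))) = Add(-144, Mul(135, Pow(Add(Pow(-1, 2), 25), Rational(1, 2)))) = Add(-144, Mul(135, Pow(Add(1, 25), Rational(1, 2)))) = Add(-144, Mul(135, Pow(26, Rational(1, 2))))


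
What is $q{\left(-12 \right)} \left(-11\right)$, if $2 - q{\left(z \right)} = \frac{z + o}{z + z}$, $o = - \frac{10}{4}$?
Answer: $- \frac{737}{48} \approx -15.354$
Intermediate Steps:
$o = - \frac{5}{2}$ ($o = \left(-10\right) \frac{1}{4} = - \frac{5}{2} \approx -2.5$)
$q{\left(z \right)} = 2 - \frac{- \frac{5}{2} + z}{2 z}$ ($q{\left(z \right)} = 2 - \frac{z - \frac{5}{2}}{z + z} = 2 - \frac{- \frac{5}{2} + z}{2 z}$)
$q{\left(-12 \right)} \left(-11\right) = \frac{5 + 6 \left(-12\right)}{4 \left(-12\right)} \left(-11\right) = \frac{1}{4} \left(- \frac{1}{12}\right) \left(5 - 72\right) \left(-11\right) = \frac{1}{4} \left(- \frac{1}{12}\right) \left(-67\right) \left(-11\right) = \frac{67}{48} \left(-11\right) = - \frac{737}{48}$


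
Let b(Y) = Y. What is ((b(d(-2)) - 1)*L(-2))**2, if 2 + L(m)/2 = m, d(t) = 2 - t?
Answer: 576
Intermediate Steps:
L(m) = -4 + 2*m
((b(d(-2)) - 1)*L(-2))**2 = (((2 - 1*(-2)) - 1)*(-4 + 2*(-2)))**2 = (((2 + 2) - 1)*(-4 - 4))**2 = ((4 - 1)*(-8))**2 = (3*(-8))**2 = (-24)**2 = 576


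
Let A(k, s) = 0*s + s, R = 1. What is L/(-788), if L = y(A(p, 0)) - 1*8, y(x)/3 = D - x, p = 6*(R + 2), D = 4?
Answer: -1/197 ≈ -0.0050761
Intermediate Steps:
p = 18 (p = 6*(1 + 2) = 6*3 = 18)
A(k, s) = s (A(k, s) = 0 + s = s)
y(x) = 12 - 3*x (y(x) = 3*(4 - x) = 12 - 3*x)
L = 4 (L = (12 - 3*0) - 1*8 = (12 + 0) - 8 = 12 - 8 = 4)
L/(-788) = 4/(-788) = 4*(-1/788) = -1/197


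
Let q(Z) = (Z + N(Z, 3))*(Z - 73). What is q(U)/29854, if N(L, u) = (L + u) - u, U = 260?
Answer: 4420/1357 ≈ 3.2572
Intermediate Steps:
N(L, u) = L
q(Z) = 2*Z*(-73 + Z) (q(Z) = (Z + Z)*(Z - 73) = (2*Z)*(-73 + Z) = 2*Z*(-73 + Z))
q(U)/29854 = (2*260*(-73 + 260))/29854 = (2*260*187)*(1/29854) = 97240*(1/29854) = 4420/1357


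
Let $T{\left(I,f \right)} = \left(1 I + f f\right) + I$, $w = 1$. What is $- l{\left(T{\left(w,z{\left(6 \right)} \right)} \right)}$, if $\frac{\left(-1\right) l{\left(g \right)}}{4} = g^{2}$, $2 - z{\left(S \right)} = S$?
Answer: $1296$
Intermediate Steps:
$z{\left(S \right)} = 2 - S$
$T{\left(I,f \right)} = f^{2} + 2 I$ ($T{\left(I,f \right)} = \left(I + f^{2}\right) + I = f^{2} + 2 I$)
$l{\left(g \right)} = - 4 g^{2}$
$- l{\left(T{\left(w,z{\left(6 \right)} \right)} \right)} = - \left(-4\right) \left(\left(2 - 6\right)^{2} + 2 \cdot 1\right)^{2} = - \left(-4\right) \left(\left(2 - 6\right)^{2} + 2\right)^{2} = - \left(-4\right) \left(\left(-4\right)^{2} + 2\right)^{2} = - \left(-4\right) \left(16 + 2\right)^{2} = - \left(-4\right) 18^{2} = - \left(-4\right) 324 = \left(-1\right) \left(-1296\right) = 1296$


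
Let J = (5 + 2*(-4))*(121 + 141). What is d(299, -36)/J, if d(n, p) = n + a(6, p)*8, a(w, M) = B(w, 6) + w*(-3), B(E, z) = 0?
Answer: -155/786 ≈ -0.19720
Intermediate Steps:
a(w, M) = -3*w (a(w, M) = 0 + w*(-3) = 0 - 3*w = -3*w)
d(n, p) = -144 + n (d(n, p) = n - 3*6*8 = n - 18*8 = n - 144 = -144 + n)
J = -786 (J = (5 - 8)*262 = -3*262 = -786)
d(299, -36)/J = (-144 + 299)/(-786) = 155*(-1/786) = -155/786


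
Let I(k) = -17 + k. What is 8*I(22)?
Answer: 40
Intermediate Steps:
8*I(22) = 8*(-17 + 22) = 8*5 = 40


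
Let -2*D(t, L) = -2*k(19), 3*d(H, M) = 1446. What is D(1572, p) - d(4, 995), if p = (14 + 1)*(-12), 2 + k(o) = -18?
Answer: -502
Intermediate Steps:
k(o) = -20 (k(o) = -2 - 18 = -20)
p = -180 (p = 15*(-12) = -180)
d(H, M) = 482 (d(H, M) = (1/3)*1446 = 482)
D(t, L) = -20 (D(t, L) = -(-1)*(-20) = -1/2*40 = -20)
D(1572, p) - d(4, 995) = -20 - 1*482 = -20 - 482 = -502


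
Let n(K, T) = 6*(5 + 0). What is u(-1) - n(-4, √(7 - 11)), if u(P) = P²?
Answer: -29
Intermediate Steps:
n(K, T) = 30 (n(K, T) = 6*5 = 30)
u(-1) - n(-4, √(7 - 11)) = (-1)² - 1*30 = 1 - 30 = -29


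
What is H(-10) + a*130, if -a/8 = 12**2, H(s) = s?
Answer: -149770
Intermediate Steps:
a = -1152 (a = -8*12**2 = -8*144 = -1152)
H(-10) + a*130 = -10 - 1152*130 = -10 - 149760 = -149770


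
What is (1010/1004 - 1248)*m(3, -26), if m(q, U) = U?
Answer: 8137883/251 ≈ 32422.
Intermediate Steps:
(1010/1004 - 1248)*m(3, -26) = (1010/1004 - 1248)*(-26) = (1010*(1/1004) - 1248)*(-26) = (505/502 - 1248)*(-26) = -625991/502*(-26) = 8137883/251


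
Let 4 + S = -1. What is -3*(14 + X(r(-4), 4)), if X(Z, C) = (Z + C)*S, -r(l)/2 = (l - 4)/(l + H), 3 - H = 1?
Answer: -102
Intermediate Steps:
H = 2 (H = 3 - 1*1 = 3 - 1 = 2)
S = -5 (S = -4 - 1 = -5)
r(l) = -2*(-4 + l)/(2 + l) (r(l) = -2*(l - 4)/(l + 2) = -2*(-4 + l)/(2 + l))
X(Z, C) = -5*C - 5*Z (X(Z, C) = (Z + C)*(-5) = (C + Z)*(-5) = -5*C - 5*Z)
-3*(14 + X(r(-4), 4)) = -3*(14 + (-5*4 - 10*(4 - 1*(-4))/(2 - 4))) = -3*(14 + (-20 - 10*(4 + 4)/(-2))) = -3*(14 + (-20 - 10*(-1)*8/2)) = -3*(14 + (-20 - 5*(-8))) = -3*(14 + (-20 + 40)) = -3*(14 + 20) = -3*34 = -102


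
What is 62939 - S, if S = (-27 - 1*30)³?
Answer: 248132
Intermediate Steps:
S = -185193 (S = (-27 - 30)³ = (-57)³ = -185193)
62939 - S = 62939 - 1*(-185193) = 62939 + 185193 = 248132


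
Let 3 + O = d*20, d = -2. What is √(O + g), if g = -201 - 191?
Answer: I*√435 ≈ 20.857*I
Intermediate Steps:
g = -392
O = -43 (O = -3 - 2*20 = -3 - 40 = -43)
√(O + g) = √(-43 - 392) = √(-435) = I*√435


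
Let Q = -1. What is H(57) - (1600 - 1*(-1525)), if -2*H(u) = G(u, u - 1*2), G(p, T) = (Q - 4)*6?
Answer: -3110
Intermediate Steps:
G(p, T) = -30 (G(p, T) = (-1 - 4)*6 = -5*6 = -30)
H(u) = 15 (H(u) = -½*(-30) = 15)
H(57) - (1600 - 1*(-1525)) = 15 - (1600 - 1*(-1525)) = 15 - (1600 + 1525) = 15 - 1*3125 = 15 - 3125 = -3110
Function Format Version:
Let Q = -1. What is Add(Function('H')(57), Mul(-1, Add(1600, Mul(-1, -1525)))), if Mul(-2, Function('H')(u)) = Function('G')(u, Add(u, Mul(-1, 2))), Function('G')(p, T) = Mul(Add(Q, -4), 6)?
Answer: -3110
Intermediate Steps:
Function('G')(p, T) = -30 (Function('G')(p, T) = Mul(Add(-1, -4), 6) = Mul(-5, 6) = -30)
Function('H')(u) = 15 (Function('H')(u) = Mul(Rational(-1, 2), -30) = 15)
Add(Function('H')(57), Mul(-1, Add(1600, Mul(-1, -1525)))) = Add(15, Mul(-1, Add(1600, Mul(-1, -1525)))) = Add(15, Mul(-1, Add(1600, 1525))) = Add(15, Mul(-1, 3125)) = Add(15, -3125) = -3110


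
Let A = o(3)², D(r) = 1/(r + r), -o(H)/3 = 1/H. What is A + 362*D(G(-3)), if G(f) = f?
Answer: -178/3 ≈ -59.333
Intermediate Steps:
o(H) = -3/H
D(r) = 1/(2*r)
A = 1 (A = (-3/3)² = (-3*⅓)² = (-1)² = 1)
A + 362*D(G(-3)) = 1 + 362*((½)/(-3)) = 1 + 362*((½)*(-⅓)) = 1 + 362*(-⅙) = 1 - 181/3 = -178/3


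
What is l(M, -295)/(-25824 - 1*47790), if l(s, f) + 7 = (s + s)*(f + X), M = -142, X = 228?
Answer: -19021/73614 ≈ -0.25839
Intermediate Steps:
l(s, f) = -7 + 2*s*(228 + f) (l(s, f) = -7 + (s + s)*(f + 228) = -7 + (2*s)*(228 + f) = -7 + 2*s*(228 + f))
l(M, -295)/(-25824 - 1*47790) = (-7 + 456*(-142) + 2*(-295)*(-142))/(-25824 - 1*47790) = (-7 - 64752 + 83780)/(-25824 - 47790) = 19021/(-73614) = 19021*(-1/73614) = -19021/73614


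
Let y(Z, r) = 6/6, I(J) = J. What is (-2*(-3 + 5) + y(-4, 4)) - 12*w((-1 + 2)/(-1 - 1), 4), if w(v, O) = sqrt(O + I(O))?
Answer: -3 - 24*sqrt(2) ≈ -36.941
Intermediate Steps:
w(v, O) = sqrt(2)*sqrt(O) (w(v, O) = sqrt(O + O) = sqrt(2*O) = sqrt(2)*sqrt(O))
y(Z, r) = 1 (y(Z, r) = 6*(1/6) = 1)
(-2*(-3 + 5) + y(-4, 4)) - 12*w((-1 + 2)/(-1 - 1), 4) = (-2*(-3 + 5) + 1) - 12*sqrt(2)*sqrt(4) = (-2*2 + 1) - 12*sqrt(2)*2 = (-4 + 1) - 24*sqrt(2) = -3 - 24*sqrt(2)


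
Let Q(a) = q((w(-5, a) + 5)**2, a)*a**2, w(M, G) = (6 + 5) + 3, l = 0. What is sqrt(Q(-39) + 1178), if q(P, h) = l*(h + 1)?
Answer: sqrt(1178) ≈ 34.322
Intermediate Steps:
w(M, G) = 14 (w(M, G) = 11 + 3 = 14)
q(P, h) = 0 (q(P, h) = 0*(h + 1) = 0*(1 + h) = 0)
Q(a) = 0 (Q(a) = 0*a**2 = 0)
sqrt(Q(-39) + 1178) = sqrt(0 + 1178) = sqrt(1178)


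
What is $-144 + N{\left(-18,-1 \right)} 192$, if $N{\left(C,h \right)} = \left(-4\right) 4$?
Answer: $-3216$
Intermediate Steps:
$N{\left(C,h \right)} = -16$
$-144 + N{\left(-18,-1 \right)} 192 = -144 - 3072 = -3216$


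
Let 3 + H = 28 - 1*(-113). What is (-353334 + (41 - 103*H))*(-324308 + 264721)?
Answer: 21898639609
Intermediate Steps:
H = 138 (H = -3 + (28 - 1*(-113)) = -3 + (28 + 113) = -3 + 141 = 138)
(-353334 + (41 - 103*H))*(-324308 + 264721) = (-353334 + (41 - 103*138))*(-324308 + 264721) = (-353334 + (41 - 14214))*(-59587) = (-353334 - 14173)*(-59587) = -367507*(-59587) = 21898639609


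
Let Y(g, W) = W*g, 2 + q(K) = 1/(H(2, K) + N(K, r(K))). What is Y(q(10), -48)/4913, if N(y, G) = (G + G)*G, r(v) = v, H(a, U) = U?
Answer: 3352/171955 ≈ 0.019493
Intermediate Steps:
N(y, G) = 2*G² (N(y, G) = (2*G)*G = 2*G²)
q(K) = -2 + 1/(K + 2*K²)
Y(q(10), -48)/4913 = -48*(1 - 4*10² - 2*10)/(10*(1 + 2*10))/4913 = -24*(1 - 4*100 - 20)/(5*(1 + 20))*(1/4913) = -24*(1 - 400 - 20)/(5*21)*(1/4913) = -24*(-419)/(5*21)*(1/4913) = -48*(-419/210)*(1/4913) = (3352/35)*(1/4913) = 3352/171955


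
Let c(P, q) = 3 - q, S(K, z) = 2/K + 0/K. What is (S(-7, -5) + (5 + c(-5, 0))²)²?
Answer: 198916/49 ≈ 4059.5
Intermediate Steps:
S(K, z) = 2/K (S(K, z) = 2/K + 0 = 2/K)
(S(-7, -5) + (5 + c(-5, 0))²)² = (2/(-7) + (5 + (3 - 1*0))²)² = (2*(-⅐) + (5 + (3 + 0))²)² = (-2/7 + (5 + 3)²)² = (-2/7 + 8²)² = (-2/7 + 64)² = (446/7)² = 198916/49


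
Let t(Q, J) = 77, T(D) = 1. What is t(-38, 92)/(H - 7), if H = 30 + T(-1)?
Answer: 77/24 ≈ 3.2083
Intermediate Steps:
H = 31 (H = 30 + 1 = 31)
t(-38, 92)/(H - 7) = 77/(31 - 7) = 77/24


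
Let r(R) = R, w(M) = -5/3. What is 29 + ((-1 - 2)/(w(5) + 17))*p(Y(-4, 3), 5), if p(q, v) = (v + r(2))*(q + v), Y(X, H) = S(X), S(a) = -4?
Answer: 1271/46 ≈ 27.630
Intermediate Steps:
w(M) = -5/3 (w(M) = -5*1/3 = -5/3)
Y(X, H) = -4
p(q, v) = (2 + v)*(q + v) (p(q, v) = (v + 2)*(q + v) = (2 + v)*(q + v))
29 + ((-1 - 2)/(w(5) + 17))*p(Y(-4, 3), 5) = 29 + ((-1 - 2)/(-5/3 + 17))*(5**2 + 2*(-4) + 2*5 - 4*5) = 29 + (-3/46/3)*(25 - 8 + 10 - 20) = 29 - 3*3/46*7 = 29 - 9/46*7 = 29 - 63/46 = 1271/46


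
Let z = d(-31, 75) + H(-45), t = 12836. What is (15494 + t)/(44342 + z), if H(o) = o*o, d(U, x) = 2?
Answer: 28330/46369 ≈ 0.61097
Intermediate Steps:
H(o) = o²
z = 2027 (z = 2 + (-45)² = 2 + 2025 = 2027)
(15494 + t)/(44342 + z) = (15494 + 12836)/(44342 + 2027) = 28330/46369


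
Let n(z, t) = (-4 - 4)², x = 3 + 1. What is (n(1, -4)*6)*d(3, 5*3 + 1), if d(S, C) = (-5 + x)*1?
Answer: -384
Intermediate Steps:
x = 4
n(z, t) = 64 (n(z, t) = (-8)² = 64)
d(S, C) = -1 (d(S, C) = (-5 + 4)*1 = -1*1 = -1)
(n(1, -4)*6)*d(3, 5*3 + 1) = (64*6)*(-1) = 384*(-1) = -384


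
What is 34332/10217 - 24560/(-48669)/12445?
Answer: 4158930510716/1237658169597 ≈ 3.3603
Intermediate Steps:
34332/10217 - 24560/(-48669)/12445 = 34332*(1/10217) - 24560*(-1/48669)*(1/12445) = 34332/10217 + (24560/48669)*(1/12445) = 34332/10217 + 4912/121137141 = 4158930510716/1237658169597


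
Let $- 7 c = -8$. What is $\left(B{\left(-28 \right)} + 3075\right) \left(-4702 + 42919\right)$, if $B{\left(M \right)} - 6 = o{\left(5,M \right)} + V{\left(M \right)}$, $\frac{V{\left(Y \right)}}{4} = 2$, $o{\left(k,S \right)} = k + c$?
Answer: $\frac{828009522}{7} \approx 1.1829 \cdot 10^{8}$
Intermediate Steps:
$c = \frac{8}{7}$ ($c = \left(- \frac{1}{7}\right) \left(-8\right) = \frac{8}{7} \approx 1.1429$)
$o{\left(k,S \right)} = \frac{8}{7} + k$ ($o{\left(k,S \right)} = k + \frac{8}{7} = \frac{8}{7} + k$)
$V{\left(Y \right)} = 8$ ($V{\left(Y \right)} = 4 \cdot 2 = 8$)
$B{\left(M \right)} = \frac{141}{7}$ ($B{\left(M \right)} = 6 + \left(\left(\frac{8}{7} + 5\right) + 8\right) = 6 + \left(\frac{43}{7} + 8\right) = 6 + \frac{99}{7} = \frac{141}{7}$)
$\left(B{\left(-28 \right)} + 3075\right) \left(-4702 + 42919\right) = \left(\frac{141}{7} + 3075\right) \left(-4702 + 42919\right) = \frac{21666}{7} \cdot 38217 = \frac{828009522}{7}$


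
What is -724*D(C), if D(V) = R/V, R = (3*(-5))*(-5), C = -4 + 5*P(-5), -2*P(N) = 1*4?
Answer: 27150/7 ≈ 3878.6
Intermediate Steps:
P(N) = -2 (P(N) = -4/2 = -½*4 = -2)
C = -14 (C = -4 + 5*(-2) = -4 - 10 = -14)
R = 75 (R = -15*(-5) = 75)
D(V) = 75/V
-724*D(C) = -54300/(-14) = -54300*(-1)/14 = -724*(-75/14) = 27150/7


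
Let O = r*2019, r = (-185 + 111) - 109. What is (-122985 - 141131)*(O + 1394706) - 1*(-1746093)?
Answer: -270777636471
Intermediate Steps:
r = -183 (r = -74 - 109 = -183)
O = -369477 (O = -183*2019 = -369477)
(-122985 - 141131)*(O + 1394706) - 1*(-1746093) = (-122985 - 141131)*(-369477 + 1394706) - 1*(-1746093) = -264116*1025229 + 1746093 = -270779382564 + 1746093 = -270777636471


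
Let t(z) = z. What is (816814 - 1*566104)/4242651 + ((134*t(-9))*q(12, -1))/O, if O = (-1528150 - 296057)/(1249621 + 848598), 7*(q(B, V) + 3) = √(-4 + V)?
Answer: -511222511568344/122848788139 + 843484038*I*√5/4256483 ≈ -4161.4 + 443.11*I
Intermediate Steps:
q(B, V) = -3 + √(-4 + V)/7
O = -1824207/2098219 ≈ -0.86941
(816814 - 1*566104)/4242651 + ((134*t(-9))*q(12, -1))/O = (816814 - 1*566104)/4242651 + ((134*(-9))*(-3 + √(-4 - 1)/7))/(-1824207/2098219) = (816814 - 566104)*(1/4242651) - 1206*(-3 + √(-5)/7)*(-2098219/1824207) = 250710*(1/4242651) - 1206*(-3 + (I*√5)/7)*(-2098219/1824207) = 83570/1414217 - 1206*(-3 + I*√5/7)*(-2098219/1824207) = 83570/1414217 + (3618 - 1206*I*√5/7)*(-2098219/1824207) = 83570/1414217 + (-2530452114/608069 + 843484038*I*√5/4256483) = -511222511568344/122848788139 + 843484038*I*√5/4256483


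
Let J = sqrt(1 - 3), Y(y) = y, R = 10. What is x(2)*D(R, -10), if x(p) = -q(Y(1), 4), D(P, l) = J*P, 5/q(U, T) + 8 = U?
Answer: 50*I*sqrt(2)/7 ≈ 10.102*I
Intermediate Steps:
J = I*sqrt(2) (J = sqrt(-2) = I*sqrt(2) ≈ 1.4142*I)
q(U, T) = 5/(-8 + U)
D(P, l) = I*P*sqrt(2) (D(P, l) = (I*sqrt(2))*P = I*P*sqrt(2))
x(p) = 5/7 (x(p) = -5/(-8 + 1) = -5/(-7) = -5*(-1)/7 = -1*(-5/7) = 5/7)
x(2)*D(R, -10) = 5*(I*10*sqrt(2))/7 = 5*(10*I*sqrt(2))/7 = 50*I*sqrt(2)/7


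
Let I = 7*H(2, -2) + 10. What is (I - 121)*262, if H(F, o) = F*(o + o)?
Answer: -43754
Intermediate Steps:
H(F, o) = 2*F*o (H(F, o) = F*(2*o) = 2*F*o)
I = -46 (I = 7*(2*2*(-2)) + 10 = 7*(-8) + 10 = -56 + 10 = -46)
(I - 121)*262 = (-46 - 121)*262 = -167*262 = -43754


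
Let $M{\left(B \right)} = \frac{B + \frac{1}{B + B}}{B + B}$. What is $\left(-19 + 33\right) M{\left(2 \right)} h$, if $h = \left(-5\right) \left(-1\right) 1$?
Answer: $\frac{315}{8} \approx 39.375$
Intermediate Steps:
$M{\left(B \right)} = \frac{B + \frac{1}{2 B}}{2 B}$
$h = 5$ ($h = 5 \cdot 1 = 5$)
$\left(-19 + 33\right) M{\left(2 \right)} h = \left(-19 + 33\right) \left(\frac{1}{2} + \frac{1}{4 \cdot 4}\right) 5 = 14 \left(\frac{1}{2} + \frac{1}{4} \cdot \frac{1}{4}\right) 5 = 14 \left(\frac{1}{2} + \frac{1}{16}\right) 5 = 14 \cdot \frac{9}{16} \cdot 5 = \frac{63}{8} \cdot 5 = \frac{315}{8}$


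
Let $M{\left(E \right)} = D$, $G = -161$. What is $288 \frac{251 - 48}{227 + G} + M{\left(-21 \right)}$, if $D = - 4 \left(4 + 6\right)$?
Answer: $\frac{9304}{11} \approx 845.82$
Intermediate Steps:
$D = -40$ ($D = \left(-4\right) 10 = -40$)
$M{\left(E \right)} = -40$
$288 \frac{251 - 48}{227 + G} + M{\left(-21 \right)} = 288 \frac{251 - 48}{227 - 161} - 40 = 288 \cdot \frac{203}{66} - 40 = \frac{9744}{11} - 40 = \frac{9304}{11}$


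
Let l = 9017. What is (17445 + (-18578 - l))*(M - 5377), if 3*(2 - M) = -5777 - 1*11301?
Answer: -9672950/3 ≈ -3.2243e+6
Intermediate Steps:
M = 17084/3 (M = 2 - (-5777 - 1*11301)/3 = 2 - (-5777 - 11301)/3 = 2 - ⅓*(-17078) = 2 + 17078/3 = 17084/3 ≈ 5694.7)
(17445 + (-18578 - l))*(M - 5377) = (17445 + (-18578 - 1*9017))*(17084/3 - 5377) = (17445 + (-18578 - 9017))*(953/3) = (17445 - 27595)*(953/3) = -10150*953/3 = -9672950/3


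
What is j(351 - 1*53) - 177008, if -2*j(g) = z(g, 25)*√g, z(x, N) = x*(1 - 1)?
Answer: -177008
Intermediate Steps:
z(x, N) = 0 (z(x, N) = x*0 = 0)
j(g) = 0 (j(g) = -0*√g = -½*0 = 0)
j(351 - 1*53) - 177008 = 0 - 177008 = -177008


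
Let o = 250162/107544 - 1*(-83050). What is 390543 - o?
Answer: 16534388515/53772 ≈ 3.0749e+5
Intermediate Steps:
o = 4465889681/53772 (o = 250162*(1/107544) + 83050 = 125081/53772 + 83050 = 4465889681/53772 ≈ 83052.)
390543 - o = 390543 - 1*4465889681/53772 = 390543 - 4465889681/53772 = 16534388515/53772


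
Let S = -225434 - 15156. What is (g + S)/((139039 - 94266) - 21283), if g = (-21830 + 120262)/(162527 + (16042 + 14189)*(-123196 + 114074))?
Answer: -33153862022441/3236976672975 ≈ -10.242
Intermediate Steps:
g = -98432/275604655 (g = 98432/(162527 + 30231*(-9122)) = 98432/(162527 - 275767182) = 98432/(-275604655) = 98432*(-1/275604655) = -98432/275604655 ≈ -0.00035715)
S = -240590
(g + S)/((139039 - 94266) - 21283) = (-98432/275604655 - 240590)/((139039 - 94266) - 21283) = -66307724044882/(275604655*(44773 - 21283)) = -66307724044882/275604655/23490 = -66307724044882/275604655*1/23490 = -33153862022441/3236976672975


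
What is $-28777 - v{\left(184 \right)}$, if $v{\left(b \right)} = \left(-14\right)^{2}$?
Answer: $-28973$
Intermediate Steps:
$v{\left(b \right)} = 196$
$-28777 - v{\left(184 \right)} = -28777 - 196 = -28973$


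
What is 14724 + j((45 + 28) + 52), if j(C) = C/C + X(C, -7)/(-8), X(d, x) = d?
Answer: 117675/8 ≈ 14709.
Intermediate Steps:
j(C) = 1 - C/8 (j(C) = C/C + C/(-8) = 1 + C*(-⅛) = 1 - C/8)
14724 + j((45 + 28) + 52) = 14724 + (1 - ((45 + 28) + 52)/8) = 14724 + (1 - (73 + 52)/8) = 14724 + (1 - ⅛*125) = 14724 + (1 - 125/8) = 14724 - 117/8 = 117675/8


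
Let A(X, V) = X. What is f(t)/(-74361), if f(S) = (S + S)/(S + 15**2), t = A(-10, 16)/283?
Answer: 4/946838613 ≈ 4.2246e-9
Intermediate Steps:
t = -10/283 ≈ -0.035336
f(S) = 2*S/(225 + S) (f(S) = (2*S)/(S + 225) = (2*S)/(225 + S) = 2*S/(225 + S))
f(t)/(-74361) = (2*(-10/283)/(225 - 10/283))/(-74361) = (2*(-10/283)/(63665/283))*(-1/74361) = (2*(-10/283)*(283/63665))*(-1/74361) = -4/12733*(-1/74361) = 4/946838613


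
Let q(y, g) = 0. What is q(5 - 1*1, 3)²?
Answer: 0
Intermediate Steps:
q(5 - 1*1, 3)² = 0² = 0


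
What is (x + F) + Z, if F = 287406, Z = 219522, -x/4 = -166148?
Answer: 1171520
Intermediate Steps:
x = 664592 (x = -4*(-166148) = 664592)
(x + F) + Z = (664592 + 287406) + 219522 = 951998 + 219522 = 1171520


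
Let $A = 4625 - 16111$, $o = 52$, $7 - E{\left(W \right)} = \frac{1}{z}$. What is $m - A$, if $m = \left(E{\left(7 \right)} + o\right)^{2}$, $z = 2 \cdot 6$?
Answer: $\frac{2153833}{144} \approx 14957.0$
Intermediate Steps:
$z = 12$
$E{\left(W \right)} = \frac{83}{12}$ ($E{\left(W \right)} = 7 - \frac{1}{12} = \frac{83}{12}$)
$A = -11486$
$m = \frac{499849}{144}$ ($m = \left(\frac{83}{12} + 52\right)^{2} = \left(\frac{707}{12}\right)^{2} = \frac{499849}{144} \approx 3471.2$)
$m - A = \frac{499849}{144} - -11486 = \frac{499849}{144} + 11486 = \frac{2153833}{144}$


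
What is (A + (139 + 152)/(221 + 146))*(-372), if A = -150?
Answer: 20370348/367 ≈ 55505.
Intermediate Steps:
(A + (139 + 152)/(221 + 146))*(-372) = (-150 + (139 + 152)/(221 + 146))*(-372) = (-150 + 291/367)*(-372) = -54759/367*(-372) = 20370348/367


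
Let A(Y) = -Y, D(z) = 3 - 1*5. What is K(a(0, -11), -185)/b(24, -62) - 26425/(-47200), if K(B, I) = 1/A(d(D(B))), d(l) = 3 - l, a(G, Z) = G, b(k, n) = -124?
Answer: 164307/292640 ≈ 0.56146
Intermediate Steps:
D(z) = -2 (D(z) = 3 - 5 = -2)
K(B, I) = -⅕ (K(B, I) = 1/(-(3 - 1*(-2))) = 1/(-(3 + 2)) = 1/(-1*5) = 1/(-5) = -⅕)
K(a(0, -11), -185)/b(24, -62) - 26425/(-47200) = -⅕/(-124) - 26425/(-47200) = -⅕*(-1/124) - 26425*(-1/47200) = 1/620 + 1057/1888 = 164307/292640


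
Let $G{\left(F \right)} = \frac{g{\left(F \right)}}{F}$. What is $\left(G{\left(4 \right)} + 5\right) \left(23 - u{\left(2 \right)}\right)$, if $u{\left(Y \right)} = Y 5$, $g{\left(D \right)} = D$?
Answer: $78$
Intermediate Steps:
$u{\left(Y \right)} = 5 Y$
$G{\left(F \right)} = 1$ ($G{\left(F \right)} = \frac{F}{F} = 1$)
$\left(G{\left(4 \right)} + 5\right) \left(23 - u{\left(2 \right)}\right) = \left(1 + 5\right) \left(23 - 5 \cdot 2\right) = 6 \left(23 - 10\right) = 6 \cdot 13 = 78$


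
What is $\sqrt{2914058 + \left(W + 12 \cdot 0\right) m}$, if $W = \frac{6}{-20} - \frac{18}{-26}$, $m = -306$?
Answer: $\frac{\sqrt{12311387855}}{65} \approx 1707.0$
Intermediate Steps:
$W = \frac{51}{130}$ ($W = 6 \left(- \frac{1}{20}\right) - - \frac{9}{13} = - \frac{3}{10} + \frac{9}{13} = \frac{51}{130} \approx 0.39231$)
$\sqrt{2914058 + \left(W + 12 \cdot 0\right) m} = \sqrt{2914058 + \left(\frac{51}{130} + 12 \cdot 0\right) \left(-306\right)} = \sqrt{2914058 + \left(\frac{51}{130} + 0\right) \left(-306\right)} = \sqrt{2914058 + \frac{51}{130} \left(-306\right)} = \sqrt{2914058 - \frac{7803}{65}} = \sqrt{\frac{189405967}{65}} = \frac{\sqrt{12311387855}}{65}$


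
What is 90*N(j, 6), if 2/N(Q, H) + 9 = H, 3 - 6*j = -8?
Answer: -60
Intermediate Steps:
j = 11/6 (j = ½ - ⅙*(-8) = ½ + 4/3 = 11/6 ≈ 1.8333)
N(Q, H) = 2/(-9 + H)
90*N(j, 6) = 90*(2/(-9 + 6)) = 90*(2/(-3)) = 90*(2*(-⅓)) = 90*(-⅔) = -60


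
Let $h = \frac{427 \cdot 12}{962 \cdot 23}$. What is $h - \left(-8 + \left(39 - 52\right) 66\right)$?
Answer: $\frac{9583120}{11063} \approx 866.23$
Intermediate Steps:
$h = \frac{2562}{11063}$ ($h = \frac{5124}{22126} = 5124 \cdot \frac{1}{22126} = \frac{2562}{11063} \approx 0.23158$)
$h - \left(-8 + \left(39 - 52\right) 66\right) = \frac{2562}{11063} - \left(-8 + \left(39 - 52\right) 66\right) = \frac{2562}{11063} - \left(-8 - 858\right) = \frac{2562}{11063} - -866 = \frac{2562}{11063} + 866 = \frac{9583120}{11063}$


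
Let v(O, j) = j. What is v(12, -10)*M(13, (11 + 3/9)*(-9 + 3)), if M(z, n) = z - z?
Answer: 0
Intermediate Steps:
M(z, n) = 0
v(12, -10)*M(13, (11 + 3/9)*(-9 + 3)) = -10*0 = 0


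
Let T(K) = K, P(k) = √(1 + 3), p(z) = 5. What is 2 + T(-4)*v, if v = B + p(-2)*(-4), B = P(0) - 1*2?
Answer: 82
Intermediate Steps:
P(k) = 2 (P(k) = √4 = 2)
B = 0 (B = 2 - 1*2 = 2 - 2 = 0)
v = -20 (v = 0 + 5*(-4) = 0 - 20 = -20)
2 + T(-4)*v = 2 - 4*(-20) = 2 + 80 = 82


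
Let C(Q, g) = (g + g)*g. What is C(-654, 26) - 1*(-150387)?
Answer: 151739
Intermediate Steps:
C(Q, g) = 2*g² (C(Q, g) = (2*g)*g = 2*g²)
C(-654, 26) - 1*(-150387) = 2*26² - 1*(-150387) = 2*676 + 150387 = 1352 + 150387 = 151739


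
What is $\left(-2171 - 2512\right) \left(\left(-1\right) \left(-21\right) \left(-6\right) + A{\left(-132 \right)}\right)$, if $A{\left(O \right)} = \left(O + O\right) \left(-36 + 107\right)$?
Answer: $88368210$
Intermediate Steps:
$A{\left(O \right)} = 142 O$ ($A{\left(O \right)} = 2 O 71 = 142 O$)
$\left(-2171 - 2512\right) \left(\left(-1\right) \left(-21\right) \left(-6\right) + A{\left(-132 \right)}\right) = \left(-2171 - 2512\right) \left(\left(-1\right) \left(-21\right) \left(-6\right) + 142 \left(-132\right)\right) = - 4683 \left(21 \left(-6\right) - 18744\right) = - 4683 \left(-126 - 18744\right) = \left(-4683\right) \left(-18870\right) = 88368210$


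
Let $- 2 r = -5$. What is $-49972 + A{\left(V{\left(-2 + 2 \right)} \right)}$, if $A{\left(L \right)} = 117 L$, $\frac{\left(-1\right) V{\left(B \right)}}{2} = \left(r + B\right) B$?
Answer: $-49972$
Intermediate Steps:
$r = \frac{5}{2}$ ($r = \left(- \frac{1}{2}\right) \left(-5\right) = \frac{5}{2} \approx 2.5$)
$V{\left(B \right)} = - 2 B \left(\frac{5}{2} + B\right)$ ($V{\left(B \right)} = - 2 \left(\frac{5}{2} + B\right) B = - 2 B \left(\frac{5}{2} + B\right)$)
$-49972 + A{\left(V{\left(-2 + 2 \right)} \right)} = -49972 + 117 \left(- \left(-2 + 2\right) \left(5 + 2 \left(-2 + 2\right)\right)\right) = -49972 + 117 \left(\left(-1\right) 0 \left(5 + 2 \cdot 0\right)\right) = -49972 + 117 \left(\left(-1\right) 0 \left(5 + 0\right)\right) = -49972 + 117 \left(\left(-1\right) 0 \cdot 5\right) = -49972 + 117 \cdot 0 = -49972 + 0 = -49972$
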